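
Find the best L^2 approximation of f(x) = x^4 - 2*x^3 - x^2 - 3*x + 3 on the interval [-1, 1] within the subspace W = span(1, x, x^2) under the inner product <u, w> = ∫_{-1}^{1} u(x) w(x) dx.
g(x) = -x^2/7 - 21*x/5 + 102/35

The best approximation g ∈ W is the orthogonal projection of f onto W. Writing g = a_0 + a_1 x + a_2 x^2, the coefficients solve the normal equations G · a = b where
  G_{ij} = <φ_i, φ_j> and b_i = <f, φ_i>, with φ_0 = 1, φ_1 = x, φ_2 = x^2.
G =
  [2, 0, 2/3]
  [0, 2/3, 0]
  [2/3, 0, 2/5],
b = (86/15, -14/5, 66/35).
Solving gives a_0 = 102/35, a_1 = -21/5, a_2 = -1/7, so
  g(x) = -x^2/7 - 21*x/5 + 102/35.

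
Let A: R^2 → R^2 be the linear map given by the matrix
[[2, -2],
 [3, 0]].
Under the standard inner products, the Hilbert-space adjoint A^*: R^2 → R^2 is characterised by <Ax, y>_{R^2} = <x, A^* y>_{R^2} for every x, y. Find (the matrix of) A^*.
A^* = A^T =
[[2, 3],
 [-2, 0]]

For real matrices with standard dot products, the defining identity <Ax, y> = <x, A^* y> gives (Ax)^T y = x^T (A^*) y, i.e. x^T A^T y = x^T (A^*) y. Since this holds for all x, y, we must have A^* = A^T. Therefore
A^* =
[[2, 3],
 [-2, 0]].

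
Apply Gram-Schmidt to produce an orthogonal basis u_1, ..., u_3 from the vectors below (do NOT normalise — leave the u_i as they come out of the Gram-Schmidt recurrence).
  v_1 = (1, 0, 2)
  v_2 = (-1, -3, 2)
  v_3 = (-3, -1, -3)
Orthogonal basis:
  u_1 = (1, 0, 2)
  u_2 = (-8/5, -3, 4/5)
  u_3 = (-30/61, 20/61, 15/61)

Apply the Gram-Schmidt recurrence
  u_1 = v_1
  u_i = v_i − Σ_{j<i} ((v_i · u_j) / (u_j · u_j)) · u_j.

Step by step this gives:
  u_1 = (1, 0, 2)
  u_2 = (-8/5, -3, 4/5)
  u_3 = (-30/61, 20/61, 15/61)

Orthogonality check:
  u_2 · u_1 = 0 (should be 0)
  u_3 · u_1 = 0 (should be 0)
  u_3 · u_2 = 0 (should be 0)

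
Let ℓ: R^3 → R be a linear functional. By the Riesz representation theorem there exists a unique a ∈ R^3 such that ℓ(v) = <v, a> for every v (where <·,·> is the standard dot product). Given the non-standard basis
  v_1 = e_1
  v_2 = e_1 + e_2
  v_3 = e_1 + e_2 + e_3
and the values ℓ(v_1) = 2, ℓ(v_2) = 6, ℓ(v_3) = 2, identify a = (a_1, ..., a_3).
a = (2, 4, -4)

Write a = (a_1, ..., a_3) in the standard basis. For each basis vector v_i, ℓ(v_i) = <v_i, a> is a linear equation in the a_j's. Collect the n equations into a matrix system V a = ℓ, where row i of V is v_i (expressed in the standard basis). Since V is invertible (lower-triangular with 1s on the diagonal, up to permutation), solve by back-substitution:
  V =
[[1, 0, 0],
 [1, 1, 0],
 [1, 1, 1]]
  V a = (2, 6, 2)
Solving gives a = (2, 4, -4).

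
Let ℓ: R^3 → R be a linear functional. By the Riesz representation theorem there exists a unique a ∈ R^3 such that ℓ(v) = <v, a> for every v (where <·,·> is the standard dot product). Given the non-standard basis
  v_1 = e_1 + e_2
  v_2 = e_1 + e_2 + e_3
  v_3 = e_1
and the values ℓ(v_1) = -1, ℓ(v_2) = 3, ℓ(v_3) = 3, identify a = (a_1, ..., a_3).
a = (3, -4, 4)

Write a = (a_1, ..., a_3) in the standard basis. For each basis vector v_i, ℓ(v_i) = <v_i, a> is a linear equation in the a_j's. Collect the n equations into a matrix system V a = ℓ, where row i of V is v_i (expressed in the standard basis). Since V is invertible (lower-triangular with 1s on the diagonal, up to permutation), solve by back-substitution:
  V =
[[1, 1, 0],
 [1, 1, 1],
 [1, 0, 0]]
  V a = (-1, 3, 3)
Solving gives a = (3, -4, 4).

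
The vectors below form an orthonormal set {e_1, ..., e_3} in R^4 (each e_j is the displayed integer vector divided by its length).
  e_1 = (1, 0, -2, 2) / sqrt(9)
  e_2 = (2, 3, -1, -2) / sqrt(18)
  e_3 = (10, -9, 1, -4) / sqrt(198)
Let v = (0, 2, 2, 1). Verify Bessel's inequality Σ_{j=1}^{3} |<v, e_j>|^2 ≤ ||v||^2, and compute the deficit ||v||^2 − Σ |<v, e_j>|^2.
Σ |<v, e_j>|^2 = 266/99; ||v||^2 = 9; deficit = 625/99

Write each e_j = u_j / sqrt(<u_j, u_j>) where u_j is the displayed integer vector. Then <v, e_j> = <v, u_j> / sqrt(<u_j, u_j>), so |<v, e_j>|^2 = <v, u_j>^2 / <u_j, u_j>.
Coefficients: <v, e_1> = -2/sqrt(9), <v, e_2> = 2/sqrt(18), <v, e_3> = -20/sqrt(198).
Square and sum: Σ |<v, e_j>|^2 = 266/99.
Compute ||v||^2 = v·v = 9.
Deficit = 9 − 266/99 = 625/99 ≥ 0, confirming Bessel's inequality. (The deficit equals ||v − Σ <v,e_j> e_j||^2, the squared distance from v to span{e_j}.)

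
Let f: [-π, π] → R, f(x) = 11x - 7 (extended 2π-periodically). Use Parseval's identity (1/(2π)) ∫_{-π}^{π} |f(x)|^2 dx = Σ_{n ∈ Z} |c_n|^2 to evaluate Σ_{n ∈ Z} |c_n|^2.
Σ |c_n|^2 = 121π^2/3 + 49

Expand and integrate term by term over [-π, π]:
  ∫ (11x)^2 dx = 121·(2π^3/3); ∫ 2·11·(-7)·x dx = 0 (odd integrand); ∫ (-7)^2 dx = 49·2π.
So (1/(2π)) ∫_{-π}^{π} (11x - 7)^2 dx = 121π^2/3 + 49 = 121π^2/3 + 49.
Parseval ⇒ Σ |c_n|^2 = 121π^2/3 + 49.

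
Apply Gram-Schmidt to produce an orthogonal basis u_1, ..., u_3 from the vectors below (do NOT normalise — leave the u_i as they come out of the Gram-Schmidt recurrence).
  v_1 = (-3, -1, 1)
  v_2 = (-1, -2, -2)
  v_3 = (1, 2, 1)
Orthogonal basis:
  u_1 = (-3, -1, 1)
  u_2 = (-2/11, -19/11, -25/11)
  u_3 = (-2/9, 7/18, -5/18)

Apply the Gram-Schmidt recurrence
  u_1 = v_1
  u_i = v_i − Σ_{j<i} ((v_i · u_j) / (u_j · u_j)) · u_j.

Step by step this gives:
  u_1 = (-3, -1, 1)
  u_2 = (-2/11, -19/11, -25/11)
  u_3 = (-2/9, 7/18, -5/18)

Orthogonality check:
  u_2 · u_1 = 0 (should be 0)
  u_3 · u_1 = 0 (should be 0)
  u_3 · u_2 = 0 (should be 0)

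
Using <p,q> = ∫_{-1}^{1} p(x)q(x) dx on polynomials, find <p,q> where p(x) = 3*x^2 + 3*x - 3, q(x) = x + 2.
<p,q> = -6

Expand the product: p(x)·q(x) = 3*x^3 + 9*x^2 + 3*x - 6.
∫_{-1}^{1} of each monomial x^k gives [2/(k+1) if k even, 0 if k odd]. Integrating term-by-term (or equivalently evaluating the antiderivative F(x) = 3*x^4/4 + 3*x^3 + 3*x^2/2 - 6*x at the endpoints):
  F(1) − F(−1) = -3/4 − (21/4) = -6.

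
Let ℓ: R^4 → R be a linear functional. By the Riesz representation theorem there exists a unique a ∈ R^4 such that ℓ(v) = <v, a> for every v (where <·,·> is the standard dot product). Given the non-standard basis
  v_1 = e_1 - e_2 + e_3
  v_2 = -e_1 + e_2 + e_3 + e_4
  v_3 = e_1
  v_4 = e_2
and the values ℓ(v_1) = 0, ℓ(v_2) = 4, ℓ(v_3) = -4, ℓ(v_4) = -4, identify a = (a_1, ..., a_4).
a = (-4, -4, 0, 4)

Write a = (a_1, ..., a_4) in the standard basis. For each basis vector v_i, ℓ(v_i) = <v_i, a> is a linear equation in the a_j's. Collect the n equations into a matrix system V a = ℓ, where row i of V is v_i (expressed in the standard basis). Since V is invertible (lower-triangular with 1s on the diagonal, up to permutation), solve by back-substitution:
  V =
[[1, -1, 1, 0],
 [-1, 1, 1, 1],
 [1, 0, 0, 0],
 [0, 1, 0, 0]]
  V a = (0, 4, -4, -4)
Solving gives a = (-4, -4, 0, 4).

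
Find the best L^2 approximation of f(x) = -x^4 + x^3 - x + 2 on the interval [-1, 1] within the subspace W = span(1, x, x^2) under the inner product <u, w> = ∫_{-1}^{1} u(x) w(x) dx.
g(x) = -6*x^2/7 - 2*x/5 + 73/35

The best approximation g ∈ W is the orthogonal projection of f onto W. Writing g = a_0 + a_1 x + a_2 x^2, the coefficients solve the normal equations G · a = b where
  G_{ij} = <φ_i, φ_j> and b_i = <f, φ_i>, with φ_0 = 1, φ_1 = x, φ_2 = x^2.
G =
  [2, 0, 2/3]
  [0, 2/3, 0]
  [2/3, 0, 2/5],
b = (18/5, -4/15, 22/21).
Solving gives a_0 = 73/35, a_1 = -2/5, a_2 = -6/7, so
  g(x) = -6*x^2/7 - 2*x/5 + 73/35.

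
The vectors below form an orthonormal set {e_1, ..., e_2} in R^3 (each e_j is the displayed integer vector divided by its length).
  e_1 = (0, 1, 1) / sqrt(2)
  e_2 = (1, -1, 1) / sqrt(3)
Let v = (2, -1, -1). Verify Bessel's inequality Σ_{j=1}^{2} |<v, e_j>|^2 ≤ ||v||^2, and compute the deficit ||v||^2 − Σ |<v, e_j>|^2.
Σ |<v, e_j>|^2 = 10/3; ||v||^2 = 6; deficit = 8/3

Write each e_j = u_j / sqrt(<u_j, u_j>) where u_j is the displayed integer vector. Then <v, e_j> = <v, u_j> / sqrt(<u_j, u_j>), so |<v, e_j>|^2 = <v, u_j>^2 / <u_j, u_j>.
Coefficients: <v, e_1> = -2/sqrt(2), <v, e_2> = 2/sqrt(3).
Square and sum: Σ |<v, e_j>|^2 = 10/3.
Compute ||v||^2 = v·v = 6.
Deficit = 6 − 10/3 = 8/3 ≥ 0, confirming Bessel's inequality. (The deficit equals ||v − Σ <v,e_j> e_j||^2, the squared distance from v to span{e_j}.)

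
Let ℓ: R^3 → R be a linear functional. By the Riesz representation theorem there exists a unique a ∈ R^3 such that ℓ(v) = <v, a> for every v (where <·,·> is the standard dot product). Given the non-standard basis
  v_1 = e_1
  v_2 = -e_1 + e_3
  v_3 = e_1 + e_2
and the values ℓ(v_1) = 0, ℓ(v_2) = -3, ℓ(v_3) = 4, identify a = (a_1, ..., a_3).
a = (0, 4, -3)

Write a = (a_1, ..., a_3) in the standard basis. For each basis vector v_i, ℓ(v_i) = <v_i, a> is a linear equation in the a_j's. Collect the n equations into a matrix system V a = ℓ, where row i of V is v_i (expressed in the standard basis). Since V is invertible (lower-triangular with 1s on the diagonal, up to permutation), solve by back-substitution:
  V =
[[1, 0, 0],
 [-1, 0, 1],
 [1, 1, 0]]
  V a = (0, -3, 4)
Solving gives a = (0, 4, -3).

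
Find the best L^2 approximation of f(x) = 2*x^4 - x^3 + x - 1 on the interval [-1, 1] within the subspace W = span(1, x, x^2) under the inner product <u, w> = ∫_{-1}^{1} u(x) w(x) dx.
g(x) = 12*x^2/7 + 2*x/5 - 41/35

The best approximation g ∈ W is the orthogonal projection of f onto W. Writing g = a_0 + a_1 x + a_2 x^2, the coefficients solve the normal equations G · a = b where
  G_{ij} = <φ_i, φ_j> and b_i = <f, φ_i>, with φ_0 = 1, φ_1 = x, φ_2 = x^2.
G =
  [2, 0, 2/3]
  [0, 2/3, 0]
  [2/3, 0, 2/5],
b = (-6/5, 4/15, -2/21).
Solving gives a_0 = -41/35, a_1 = 2/5, a_2 = 12/7, so
  g(x) = 12*x^2/7 + 2*x/5 - 41/35.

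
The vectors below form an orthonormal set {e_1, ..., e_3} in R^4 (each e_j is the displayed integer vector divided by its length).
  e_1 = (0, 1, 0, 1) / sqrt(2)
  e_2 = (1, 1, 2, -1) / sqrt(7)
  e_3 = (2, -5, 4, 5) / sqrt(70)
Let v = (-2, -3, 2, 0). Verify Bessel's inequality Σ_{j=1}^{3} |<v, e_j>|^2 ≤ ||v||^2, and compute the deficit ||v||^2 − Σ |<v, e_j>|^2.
Σ |<v, e_j>|^2 = 49/5; ||v||^2 = 17; deficit = 36/5

Write each e_j = u_j / sqrt(<u_j, u_j>) where u_j is the displayed integer vector. Then <v, e_j> = <v, u_j> / sqrt(<u_j, u_j>), so |<v, e_j>|^2 = <v, u_j>^2 / <u_j, u_j>.
Coefficients: <v, e_1> = -3/sqrt(2), <v, e_2> = -1/sqrt(7), <v, e_3> = 19/sqrt(70).
Square and sum: Σ |<v, e_j>|^2 = 49/5.
Compute ||v||^2 = v·v = 17.
Deficit = 17 − 49/5 = 36/5 ≥ 0, confirming Bessel's inequality. (The deficit equals ||v − Σ <v,e_j> e_j||^2, the squared distance from v to span{e_j}.)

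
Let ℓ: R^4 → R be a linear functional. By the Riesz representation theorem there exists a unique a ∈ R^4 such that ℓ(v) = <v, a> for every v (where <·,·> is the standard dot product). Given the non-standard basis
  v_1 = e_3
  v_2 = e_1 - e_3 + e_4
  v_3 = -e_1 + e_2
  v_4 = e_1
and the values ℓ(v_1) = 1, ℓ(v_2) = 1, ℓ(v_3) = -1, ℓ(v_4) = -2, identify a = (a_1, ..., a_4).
a = (-2, -3, 1, 4)

Write a = (a_1, ..., a_4) in the standard basis. For each basis vector v_i, ℓ(v_i) = <v_i, a> is a linear equation in the a_j's. Collect the n equations into a matrix system V a = ℓ, where row i of V is v_i (expressed in the standard basis). Since V is invertible (lower-triangular with 1s on the diagonal, up to permutation), solve by back-substitution:
  V =
[[0, 0, 1, 0],
 [1, 0, -1, 1],
 [-1, 1, 0, 0],
 [1, 0, 0, 0]]
  V a = (1, 1, -1, -2)
Solving gives a = (-2, -3, 1, 4).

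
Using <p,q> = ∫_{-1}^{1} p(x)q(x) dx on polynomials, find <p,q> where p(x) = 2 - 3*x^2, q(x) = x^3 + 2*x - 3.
<p,q> = -6

Expand the product: p(x)·q(x) = -3*x^5 - 4*x^3 + 9*x^2 + 4*x - 6.
∫_{-1}^{1} of each monomial x^k gives [2/(k+1) if k even, 0 if k odd]. Integrating term-by-term (or equivalently evaluating the antiderivative F(x) = -x^6/2 - x^4 + 3*x^3 + 2*x^2 - 6*x at the endpoints):
  F(1) − F(−1) = -5/2 − (7/2) = -6.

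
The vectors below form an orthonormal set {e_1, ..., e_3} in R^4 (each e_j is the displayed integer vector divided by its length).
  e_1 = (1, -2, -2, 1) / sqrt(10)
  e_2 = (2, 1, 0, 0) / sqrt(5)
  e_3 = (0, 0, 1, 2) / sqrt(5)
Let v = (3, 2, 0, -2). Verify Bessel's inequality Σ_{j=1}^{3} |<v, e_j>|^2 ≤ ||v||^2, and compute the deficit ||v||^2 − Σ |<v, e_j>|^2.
Σ |<v, e_j>|^2 = 169/10; ||v||^2 = 17; deficit = 1/10

Write each e_j = u_j / sqrt(<u_j, u_j>) where u_j is the displayed integer vector. Then <v, e_j> = <v, u_j> / sqrt(<u_j, u_j>), so |<v, e_j>|^2 = <v, u_j>^2 / <u_j, u_j>.
Coefficients: <v, e_1> = -3/sqrt(10), <v, e_2> = 8/sqrt(5), <v, e_3> = -4/sqrt(5).
Square and sum: Σ |<v, e_j>|^2 = 169/10.
Compute ||v||^2 = v·v = 17.
Deficit = 17 − 169/10 = 1/10 ≥ 0, confirming Bessel's inequality. (The deficit equals ||v − Σ <v,e_j> e_j||^2, the squared distance from v to span{e_j}.)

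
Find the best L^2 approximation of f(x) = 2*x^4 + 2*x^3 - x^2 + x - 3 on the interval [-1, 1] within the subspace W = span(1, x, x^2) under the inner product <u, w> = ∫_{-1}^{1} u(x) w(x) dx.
g(x) = 5*x^2/7 + 11*x/5 - 111/35

The best approximation g ∈ W is the orthogonal projection of f onto W. Writing g = a_0 + a_1 x + a_2 x^2, the coefficients solve the normal equations G · a = b where
  G_{ij} = <φ_i, φ_j> and b_i = <f, φ_i>, with φ_0 = 1, φ_1 = x, φ_2 = x^2.
G =
  [2, 0, 2/3]
  [0, 2/3, 0]
  [2/3, 0, 2/5],
b = (-88/15, 22/15, -64/35).
Solving gives a_0 = -111/35, a_1 = 11/5, a_2 = 5/7, so
  g(x) = 5*x^2/7 + 11*x/5 - 111/35.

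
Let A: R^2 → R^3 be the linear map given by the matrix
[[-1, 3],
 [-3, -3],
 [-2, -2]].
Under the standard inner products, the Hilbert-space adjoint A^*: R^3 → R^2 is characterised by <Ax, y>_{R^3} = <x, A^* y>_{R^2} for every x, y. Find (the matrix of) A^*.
A^* = A^T =
[[-1, -3, -2],
 [3, -3, -2]]

For real matrices with standard dot products, the defining identity <Ax, y> = <x, A^* y> gives (Ax)^T y = x^T (A^*) y, i.e. x^T A^T y = x^T (A^*) y. Since this holds for all x, y, we must have A^* = A^T. Therefore
A^* =
[[-1, -3, -2],
 [3, -3, -2]].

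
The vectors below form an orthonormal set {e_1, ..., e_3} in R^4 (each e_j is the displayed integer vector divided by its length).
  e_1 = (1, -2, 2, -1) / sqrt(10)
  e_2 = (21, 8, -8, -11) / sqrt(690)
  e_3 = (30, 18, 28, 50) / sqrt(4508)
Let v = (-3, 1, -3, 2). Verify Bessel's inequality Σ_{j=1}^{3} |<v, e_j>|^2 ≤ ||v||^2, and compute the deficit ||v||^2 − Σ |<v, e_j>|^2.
Σ |<v, e_j>|^2 = 65/3; ||v||^2 = 23; deficit = 4/3

Write each e_j = u_j / sqrt(<u_j, u_j>) where u_j is the displayed integer vector. Then <v, e_j> = <v, u_j> / sqrt(<u_j, u_j>), so |<v, e_j>|^2 = <v, u_j>^2 / <u_j, u_j>.
Coefficients: <v, e_1> = -13/sqrt(10), <v, e_2> = -53/sqrt(690), <v, e_3> = -56/sqrt(4508).
Square and sum: Σ |<v, e_j>|^2 = 65/3.
Compute ||v||^2 = v·v = 23.
Deficit = 23 − 65/3 = 4/3 ≥ 0, confirming Bessel's inequality. (The deficit equals ||v − Σ <v,e_j> e_j||^2, the squared distance from v to span{e_j}.)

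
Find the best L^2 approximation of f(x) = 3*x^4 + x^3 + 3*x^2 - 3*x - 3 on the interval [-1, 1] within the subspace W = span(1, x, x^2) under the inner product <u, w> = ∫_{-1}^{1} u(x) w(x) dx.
g(x) = 39*x^2/7 - 12*x/5 - 114/35

The best approximation g ∈ W is the orthogonal projection of f onto W. Writing g = a_0 + a_1 x + a_2 x^2, the coefficients solve the normal equations G · a = b where
  G_{ij} = <φ_i, φ_j> and b_i = <f, φ_i>, with φ_0 = 1, φ_1 = x, φ_2 = x^2.
G =
  [2, 0, 2/3]
  [0, 2/3, 0]
  [2/3, 0, 2/5],
b = (-14/5, -8/5, 2/35).
Solving gives a_0 = -114/35, a_1 = -12/5, a_2 = 39/7, so
  g(x) = 39*x^2/7 - 12*x/5 - 114/35.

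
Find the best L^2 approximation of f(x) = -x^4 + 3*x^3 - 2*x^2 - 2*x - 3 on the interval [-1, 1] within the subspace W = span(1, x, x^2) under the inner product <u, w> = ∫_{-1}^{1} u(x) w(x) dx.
g(x) = -20*x^2/7 - x/5 - 102/35

The best approximation g ∈ W is the orthogonal projection of f onto W. Writing g = a_0 + a_1 x + a_2 x^2, the coefficients solve the normal equations G · a = b where
  G_{ij} = <φ_i, φ_j> and b_i = <f, φ_i>, with φ_0 = 1, φ_1 = x, φ_2 = x^2.
G =
  [2, 0, 2/3]
  [0, 2/3, 0]
  [2/3, 0, 2/5],
b = (-116/15, -2/15, -108/35).
Solving gives a_0 = -102/35, a_1 = -1/5, a_2 = -20/7, so
  g(x) = -20*x^2/7 - x/5 - 102/35.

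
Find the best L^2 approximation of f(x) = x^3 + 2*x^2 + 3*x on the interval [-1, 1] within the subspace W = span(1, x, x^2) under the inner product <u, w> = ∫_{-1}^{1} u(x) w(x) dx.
g(x) = 2*x^2 + 18*x/5

The best approximation g ∈ W is the orthogonal projection of f onto W. Writing g = a_0 + a_1 x + a_2 x^2, the coefficients solve the normal equations G · a = b where
  G_{ij} = <φ_i, φ_j> and b_i = <f, φ_i>, with φ_0 = 1, φ_1 = x, φ_2 = x^2.
G =
  [2, 0, 2/3]
  [0, 2/3, 0]
  [2/3, 0, 2/5],
b = (4/3, 12/5, 4/5).
Solving gives a_0 = 0, a_1 = 18/5, a_2 = 2, so
  g(x) = 2*x^2 + 18*x/5.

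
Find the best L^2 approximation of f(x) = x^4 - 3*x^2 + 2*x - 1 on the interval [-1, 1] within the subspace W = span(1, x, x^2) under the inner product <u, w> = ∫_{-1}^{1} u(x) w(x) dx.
g(x) = -15*x^2/7 + 2*x - 38/35

The best approximation g ∈ W is the orthogonal projection of f onto W. Writing g = a_0 + a_1 x + a_2 x^2, the coefficients solve the normal equations G · a = b where
  G_{ij} = <φ_i, φ_j> and b_i = <f, φ_i>, with φ_0 = 1, φ_1 = x, φ_2 = x^2.
G =
  [2, 0, 2/3]
  [0, 2/3, 0]
  [2/3, 0, 2/5],
b = (-18/5, 4/3, -166/105).
Solving gives a_0 = -38/35, a_1 = 2, a_2 = -15/7, so
  g(x) = -15*x^2/7 + 2*x - 38/35.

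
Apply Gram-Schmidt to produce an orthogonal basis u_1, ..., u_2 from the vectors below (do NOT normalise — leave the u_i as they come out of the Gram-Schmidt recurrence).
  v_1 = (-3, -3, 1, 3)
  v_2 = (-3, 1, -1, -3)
Orthogonal basis:
  u_1 = (-3, -3, 1, 3)
  u_2 = (-24/7, 4/7, -6/7, -18/7)

Apply the Gram-Schmidt recurrence
  u_1 = v_1
  u_i = v_i − Σ_{j<i} ((v_i · u_j) / (u_j · u_j)) · u_j.

Step by step this gives:
  u_1 = (-3, -3, 1, 3)
  u_2 = (-24/7, 4/7, -6/7, -18/7)

Orthogonality check:
  u_2 · u_1 = 0 (should be 0)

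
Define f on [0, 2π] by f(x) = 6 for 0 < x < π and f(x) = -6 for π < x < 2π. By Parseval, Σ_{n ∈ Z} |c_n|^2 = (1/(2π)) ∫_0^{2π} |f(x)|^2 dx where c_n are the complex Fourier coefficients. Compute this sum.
Σ |c_n|^2 = 36

Parseval equates the L^2 energy of f (normalised by 1/(2π)) with the ℓ^2 sum of its Fourier coefficients: (1/(2π)) ∫_0^{2π} |f|^2 = Σ |c_n|^2.
Compute the left side: (1/(2π)) [∫_0^π 6^2 dx + ∫_π^{2π} (-6)^2 dx] = (1/(2π)) · (36π + 36π) = (36 + 36)/2 = 36.
So Σ_{n ∈ Z} |c_n|^2 = 36.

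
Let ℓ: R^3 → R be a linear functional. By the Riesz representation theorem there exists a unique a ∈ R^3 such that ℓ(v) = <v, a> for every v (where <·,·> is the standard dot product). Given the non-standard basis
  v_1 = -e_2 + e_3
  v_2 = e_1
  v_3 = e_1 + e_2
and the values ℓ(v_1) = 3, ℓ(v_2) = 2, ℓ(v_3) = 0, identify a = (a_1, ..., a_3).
a = (2, -2, 1)

Write a = (a_1, ..., a_3) in the standard basis. For each basis vector v_i, ℓ(v_i) = <v_i, a> is a linear equation in the a_j's. Collect the n equations into a matrix system V a = ℓ, where row i of V is v_i (expressed in the standard basis). Since V is invertible (lower-triangular with 1s on the diagonal, up to permutation), solve by back-substitution:
  V =
[[0, -1, 1],
 [1, 0, 0],
 [1, 1, 0]]
  V a = (3, 2, 0)
Solving gives a = (2, -2, 1).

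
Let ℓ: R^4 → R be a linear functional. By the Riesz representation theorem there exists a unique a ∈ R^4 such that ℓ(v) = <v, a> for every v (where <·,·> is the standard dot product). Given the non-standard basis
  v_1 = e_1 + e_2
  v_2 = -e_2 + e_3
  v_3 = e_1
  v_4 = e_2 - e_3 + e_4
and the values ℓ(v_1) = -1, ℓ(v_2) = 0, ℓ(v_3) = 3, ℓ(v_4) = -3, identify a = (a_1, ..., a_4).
a = (3, -4, -4, -3)

Write a = (a_1, ..., a_4) in the standard basis. For each basis vector v_i, ℓ(v_i) = <v_i, a> is a linear equation in the a_j's. Collect the n equations into a matrix system V a = ℓ, where row i of V is v_i (expressed in the standard basis). Since V is invertible (lower-triangular with 1s on the diagonal, up to permutation), solve by back-substitution:
  V =
[[1, 1, 0, 0],
 [0, -1, 1, 0],
 [1, 0, 0, 0],
 [0, 1, -1, 1]]
  V a = (-1, 0, 3, -3)
Solving gives a = (3, -4, -4, -3).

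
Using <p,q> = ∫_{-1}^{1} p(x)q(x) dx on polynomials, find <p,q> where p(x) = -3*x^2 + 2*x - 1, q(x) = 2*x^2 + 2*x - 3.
<p,q> = 164/15

Expand the product: p(x)·q(x) = -6*x^4 - 2*x^3 + 11*x^2 - 8*x + 3.
∫_{-1}^{1} of each monomial x^k gives [2/(k+1) if k even, 0 if k odd]. Integrating term-by-term (or equivalently evaluating the antiderivative F(x) = -6*x^5/5 - x^4/2 + 11*x^3/3 - 4*x^2 + 3*x at the endpoints):
  F(1) − F(−1) = 29/30 − (-299/30) = 164/15.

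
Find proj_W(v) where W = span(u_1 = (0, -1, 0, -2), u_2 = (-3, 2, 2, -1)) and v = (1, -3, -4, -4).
proj_W(v) = (13/6, -164/45, -13/9, -331/90)

Set up U = [u_1 | ... | u_2] ∈ R^(4×2). The projector onto W = col(U) is P = U (U^T U)^(-1) U^T.
Compute U^T U =
  [5, 0]
  [0, 18],
and U^T v = (11, -13).
Solve U^T U · c = U^T v for the coefficients: c = (11/5, -13/18). The projection is proj_W(v) = U c.
Check: (v - proj_W(v)) · u_1 = 0  (should be 0).
Check: (v - proj_W(v)) · u_2 = 0  (should be 0).
Result: proj_W(v) = (13/6, -164/45, -13/9, -331/90).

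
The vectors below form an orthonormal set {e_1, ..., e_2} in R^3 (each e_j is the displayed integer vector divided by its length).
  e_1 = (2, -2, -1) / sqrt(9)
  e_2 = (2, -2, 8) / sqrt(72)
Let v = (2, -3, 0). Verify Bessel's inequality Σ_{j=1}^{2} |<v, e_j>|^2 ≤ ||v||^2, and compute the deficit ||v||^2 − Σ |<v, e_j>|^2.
Σ |<v, e_j>|^2 = 25/2; ||v||^2 = 13; deficit = 1/2

Write each e_j = u_j / sqrt(<u_j, u_j>) where u_j is the displayed integer vector. Then <v, e_j> = <v, u_j> / sqrt(<u_j, u_j>), so |<v, e_j>|^2 = <v, u_j>^2 / <u_j, u_j>.
Coefficients: <v, e_1> = 10/sqrt(9), <v, e_2> = 10/sqrt(72).
Square and sum: Σ |<v, e_j>|^2 = 25/2.
Compute ||v||^2 = v·v = 13.
Deficit = 13 − 25/2 = 1/2 ≥ 0, confirming Bessel's inequality. (The deficit equals ||v − Σ <v,e_j> e_j||^2, the squared distance from v to span{e_j}.)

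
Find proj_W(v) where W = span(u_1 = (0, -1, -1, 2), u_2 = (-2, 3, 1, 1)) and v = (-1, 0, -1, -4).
proj_W(v) = (32/43, 15/86, 79/86, -127/43)

Set up U = [u_1 | ... | u_2] ∈ R^(4×2). The projector onto W = col(U) is P = U (U^T U)^(-1) U^T.
Compute U^T U =
  [6, -2]
  [-2, 15],
and U^T v = (-7, -3).
Solve U^T U · c = U^T v for the coefficients: c = (-111/86, -16/43). The projection is proj_W(v) = U c.
Check: (v - proj_W(v)) · u_1 = 0  (should be 0).
Check: (v - proj_W(v)) · u_2 = 0  (should be 0).
Result: proj_W(v) = (32/43, 15/86, 79/86, -127/43).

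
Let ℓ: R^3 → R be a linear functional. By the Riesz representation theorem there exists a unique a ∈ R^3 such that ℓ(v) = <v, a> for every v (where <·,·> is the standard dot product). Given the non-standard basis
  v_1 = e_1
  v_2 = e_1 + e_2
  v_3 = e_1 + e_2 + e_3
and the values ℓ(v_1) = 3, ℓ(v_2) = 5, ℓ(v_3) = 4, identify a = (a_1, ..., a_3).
a = (3, 2, -1)

Write a = (a_1, ..., a_3) in the standard basis. For each basis vector v_i, ℓ(v_i) = <v_i, a> is a linear equation in the a_j's. Collect the n equations into a matrix system V a = ℓ, where row i of V is v_i (expressed in the standard basis). Since V is invertible (lower-triangular with 1s on the diagonal, up to permutation), solve by back-substitution:
  V =
[[1, 0, 0],
 [1, 1, 0],
 [1, 1, 1]]
  V a = (3, 5, 4)
Solving gives a = (3, 2, -1).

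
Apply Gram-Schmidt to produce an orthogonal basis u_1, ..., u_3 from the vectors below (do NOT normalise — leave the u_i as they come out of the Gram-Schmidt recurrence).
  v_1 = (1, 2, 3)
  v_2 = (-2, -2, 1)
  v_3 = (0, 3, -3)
Orthogonal basis:
  u_1 = (1, 2, 3)
  u_2 = (-25/14, -11/7, 23/14)
  u_3 = (-24/13, 21/13, -6/13)

Apply the Gram-Schmidt recurrence
  u_1 = v_1
  u_i = v_i − Σ_{j<i} ((v_i · u_j) / (u_j · u_j)) · u_j.

Step by step this gives:
  u_1 = (1, 2, 3)
  u_2 = (-25/14, -11/7, 23/14)
  u_3 = (-24/13, 21/13, -6/13)

Orthogonality check:
  u_2 · u_1 = 0 (should be 0)
  u_3 · u_1 = 0 (should be 0)
  u_3 · u_2 = 0 (should be 0)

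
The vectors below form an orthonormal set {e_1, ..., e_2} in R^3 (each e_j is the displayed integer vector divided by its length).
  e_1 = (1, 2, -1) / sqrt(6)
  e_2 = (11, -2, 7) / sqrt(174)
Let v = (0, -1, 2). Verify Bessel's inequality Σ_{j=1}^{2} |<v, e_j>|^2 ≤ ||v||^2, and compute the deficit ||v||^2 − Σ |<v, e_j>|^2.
Σ |<v, e_j>|^2 = 120/29; ||v||^2 = 5; deficit = 25/29

Write each e_j = u_j / sqrt(<u_j, u_j>) where u_j is the displayed integer vector. Then <v, e_j> = <v, u_j> / sqrt(<u_j, u_j>), so |<v, e_j>|^2 = <v, u_j>^2 / <u_j, u_j>.
Coefficients: <v, e_1> = -4/sqrt(6), <v, e_2> = 16/sqrt(174).
Square and sum: Σ |<v, e_j>|^2 = 120/29.
Compute ||v||^2 = v·v = 5.
Deficit = 5 − 120/29 = 25/29 ≥ 0, confirming Bessel's inequality. (The deficit equals ||v − Σ <v,e_j> e_j||^2, the squared distance from v to span{e_j}.)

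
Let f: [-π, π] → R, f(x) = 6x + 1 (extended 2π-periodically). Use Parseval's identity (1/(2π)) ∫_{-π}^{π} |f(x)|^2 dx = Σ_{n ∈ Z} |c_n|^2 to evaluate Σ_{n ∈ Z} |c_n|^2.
Σ |c_n|^2 = 12π^2 + 1

Expand and integrate term by term over [-π, π]:
  ∫ (6x)^2 dx = 36·(2π^3/3); ∫ 2·6·(1)·x dx = 0 (odd integrand); ∫ 1^2 dx = 1·2π.
So (1/(2π)) ∫_{-π}^{π} (6x + 1)^2 dx = 36π^2/3 + 1 = 12π^2 + 1.
Parseval ⇒ Σ |c_n|^2 = 12π^2 + 1.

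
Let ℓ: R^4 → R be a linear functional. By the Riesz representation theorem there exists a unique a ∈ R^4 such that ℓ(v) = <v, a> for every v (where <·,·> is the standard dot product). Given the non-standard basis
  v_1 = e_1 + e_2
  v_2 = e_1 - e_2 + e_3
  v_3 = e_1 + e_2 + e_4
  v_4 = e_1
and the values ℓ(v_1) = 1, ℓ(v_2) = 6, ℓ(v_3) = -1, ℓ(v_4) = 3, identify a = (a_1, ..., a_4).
a = (3, -2, 1, -2)

Write a = (a_1, ..., a_4) in the standard basis. For each basis vector v_i, ℓ(v_i) = <v_i, a> is a linear equation in the a_j's. Collect the n equations into a matrix system V a = ℓ, where row i of V is v_i (expressed in the standard basis). Since V is invertible (lower-triangular with 1s on the diagonal, up to permutation), solve by back-substitution:
  V =
[[1, 1, 0, 0],
 [1, -1, 1, 0],
 [1, 1, 0, 1],
 [1, 0, 0, 0]]
  V a = (1, 6, -1, 3)
Solving gives a = (3, -2, 1, -2).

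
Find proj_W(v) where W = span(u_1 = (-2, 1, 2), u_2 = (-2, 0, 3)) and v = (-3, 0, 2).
proj_W(v) = (-36/17, 10/17, 44/17)

Set up U = [u_1 | ... | u_2] ∈ R^(3×2). The projector onto W = col(U) is P = U (U^T U)^(-1) U^T.
Compute U^T U =
  [9, 10]
  [10, 13],
and U^T v = (10, 12).
Solve U^T U · c = U^T v for the coefficients: c = (10/17, 8/17). The projection is proj_W(v) = U c.
Check: (v - proj_W(v)) · u_1 = 0  (should be 0).
Check: (v - proj_W(v)) · u_2 = 0  (should be 0).
Result: proj_W(v) = (-36/17, 10/17, 44/17).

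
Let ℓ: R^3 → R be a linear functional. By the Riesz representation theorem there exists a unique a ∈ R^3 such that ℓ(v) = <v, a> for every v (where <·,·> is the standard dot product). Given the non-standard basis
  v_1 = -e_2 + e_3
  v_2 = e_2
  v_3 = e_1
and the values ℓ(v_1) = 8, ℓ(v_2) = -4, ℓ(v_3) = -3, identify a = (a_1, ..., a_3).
a = (-3, -4, 4)

Write a = (a_1, ..., a_3) in the standard basis. For each basis vector v_i, ℓ(v_i) = <v_i, a> is a linear equation in the a_j's. Collect the n equations into a matrix system V a = ℓ, where row i of V is v_i (expressed in the standard basis). Since V is invertible (lower-triangular with 1s on the diagonal, up to permutation), solve by back-substitution:
  V =
[[0, -1, 1],
 [0, 1, 0],
 [1, 0, 0]]
  V a = (8, -4, -3)
Solving gives a = (-3, -4, 4).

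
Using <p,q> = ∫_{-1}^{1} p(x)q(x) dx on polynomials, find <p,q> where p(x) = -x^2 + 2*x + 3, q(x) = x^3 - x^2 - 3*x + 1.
<p,q> = 8/15

Expand the product: p(x)·q(x) = -x^5 + 3*x^4 + 4*x^3 - 10*x^2 - 7*x + 3.
∫_{-1}^{1} of each monomial x^k gives [2/(k+1) if k even, 0 if k odd]. Integrating term-by-term (or equivalently evaluating the antiderivative F(x) = -x^6/6 + 3*x^5/5 + x^4 - 10*x^3/3 - 7*x^2/2 + 3*x at the endpoints):
  F(1) − F(−1) = -12/5 − (-44/15) = 8/15.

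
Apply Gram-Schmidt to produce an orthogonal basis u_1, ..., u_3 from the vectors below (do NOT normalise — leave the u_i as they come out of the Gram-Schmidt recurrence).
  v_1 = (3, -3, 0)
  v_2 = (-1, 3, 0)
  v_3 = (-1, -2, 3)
Orthogonal basis:
  u_1 = (3, -3, 0)
  u_2 = (1, 1, 0)
  u_3 = (0, 0, 3)

Apply the Gram-Schmidt recurrence
  u_1 = v_1
  u_i = v_i − Σ_{j<i} ((v_i · u_j) / (u_j · u_j)) · u_j.

Step by step this gives:
  u_1 = (3, -3, 0)
  u_2 = (1, 1, 0)
  u_3 = (0, 0, 3)

Orthogonality check:
  u_2 · u_1 = 0 (should be 0)
  u_3 · u_1 = 0 (should be 0)
  u_3 · u_2 = 0 (should be 0)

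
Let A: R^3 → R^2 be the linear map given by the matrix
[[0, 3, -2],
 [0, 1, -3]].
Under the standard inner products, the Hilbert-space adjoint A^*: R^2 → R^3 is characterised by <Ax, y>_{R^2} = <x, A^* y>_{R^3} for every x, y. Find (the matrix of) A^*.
A^* = A^T =
[[0, 0],
 [3, 1],
 [-2, -3]]

For real matrices with standard dot products, the defining identity <Ax, y> = <x, A^* y> gives (Ax)^T y = x^T (A^*) y, i.e. x^T A^T y = x^T (A^*) y. Since this holds for all x, y, we must have A^* = A^T. Therefore
A^* =
[[0, 0],
 [3, 1],
 [-2, -3]].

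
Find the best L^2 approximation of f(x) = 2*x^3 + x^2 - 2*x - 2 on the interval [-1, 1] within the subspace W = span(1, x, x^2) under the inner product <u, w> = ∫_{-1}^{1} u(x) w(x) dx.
g(x) = x^2 - 4*x/5 - 2

The best approximation g ∈ W is the orthogonal projection of f onto W. Writing g = a_0 + a_1 x + a_2 x^2, the coefficients solve the normal equations G · a = b where
  G_{ij} = <φ_i, φ_j> and b_i = <f, φ_i>, with φ_0 = 1, φ_1 = x, φ_2 = x^2.
G =
  [2, 0, 2/3]
  [0, 2/3, 0]
  [2/3, 0, 2/5],
b = (-10/3, -8/15, -14/15).
Solving gives a_0 = -2, a_1 = -4/5, a_2 = 1, so
  g(x) = x^2 - 4*x/5 - 2.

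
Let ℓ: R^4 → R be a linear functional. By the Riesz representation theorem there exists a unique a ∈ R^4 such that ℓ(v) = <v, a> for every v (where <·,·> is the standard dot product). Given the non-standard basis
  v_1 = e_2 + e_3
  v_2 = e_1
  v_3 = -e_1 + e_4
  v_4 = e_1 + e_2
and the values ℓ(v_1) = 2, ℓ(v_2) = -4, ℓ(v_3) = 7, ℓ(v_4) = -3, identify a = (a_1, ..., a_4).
a = (-4, 1, 1, 3)

Write a = (a_1, ..., a_4) in the standard basis. For each basis vector v_i, ℓ(v_i) = <v_i, a> is a linear equation in the a_j's. Collect the n equations into a matrix system V a = ℓ, where row i of V is v_i (expressed in the standard basis). Since V is invertible (lower-triangular with 1s on the diagonal, up to permutation), solve by back-substitution:
  V =
[[0, 1, 1, 0],
 [1, 0, 0, 0],
 [-1, 0, 0, 1],
 [1, 1, 0, 0]]
  V a = (2, -4, 7, -3)
Solving gives a = (-4, 1, 1, 3).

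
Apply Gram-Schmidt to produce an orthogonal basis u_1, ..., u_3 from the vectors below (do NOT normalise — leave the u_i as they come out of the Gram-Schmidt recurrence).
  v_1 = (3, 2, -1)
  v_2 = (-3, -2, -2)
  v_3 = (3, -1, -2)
Orthogonal basis:
  u_1 = (3, 2, -1)
  u_2 = (-9/14, -3/7, -39/14)
  u_3 = (18/13, -27/13, 0)

Apply the Gram-Schmidt recurrence
  u_1 = v_1
  u_i = v_i − Σ_{j<i} ((v_i · u_j) / (u_j · u_j)) · u_j.

Step by step this gives:
  u_1 = (3, 2, -1)
  u_2 = (-9/14, -3/7, -39/14)
  u_3 = (18/13, -27/13, 0)

Orthogonality check:
  u_2 · u_1 = 0 (should be 0)
  u_3 · u_1 = 0 (should be 0)
  u_3 · u_2 = 0 (should be 0)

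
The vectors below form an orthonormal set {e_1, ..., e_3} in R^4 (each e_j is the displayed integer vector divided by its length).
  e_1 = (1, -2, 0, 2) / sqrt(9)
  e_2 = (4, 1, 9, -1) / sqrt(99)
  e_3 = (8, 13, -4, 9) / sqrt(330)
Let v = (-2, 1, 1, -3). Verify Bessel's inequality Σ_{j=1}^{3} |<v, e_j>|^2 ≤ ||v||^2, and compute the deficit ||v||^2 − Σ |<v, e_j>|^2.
Σ |<v, e_j>|^2 = 223/15; ||v||^2 = 15; deficit = 2/15

Write each e_j = u_j / sqrt(<u_j, u_j>) where u_j is the displayed integer vector. Then <v, e_j> = <v, u_j> / sqrt(<u_j, u_j>), so |<v, e_j>|^2 = <v, u_j>^2 / <u_j, u_j>.
Coefficients: <v, e_1> = -10/sqrt(9), <v, e_2> = 5/sqrt(99), <v, e_3> = -34/sqrt(330).
Square and sum: Σ |<v, e_j>|^2 = 223/15.
Compute ||v||^2 = v·v = 15.
Deficit = 15 − 223/15 = 2/15 ≥ 0, confirming Bessel's inequality. (The deficit equals ||v − Σ <v,e_j> e_j||^2, the squared distance from v to span{e_j}.)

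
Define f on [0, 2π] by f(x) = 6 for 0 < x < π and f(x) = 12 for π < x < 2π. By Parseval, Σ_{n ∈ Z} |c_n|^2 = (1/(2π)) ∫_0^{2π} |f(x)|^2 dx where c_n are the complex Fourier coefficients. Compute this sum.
Σ |c_n|^2 = 90

Parseval equates the L^2 energy of f (normalised by 1/(2π)) with the ℓ^2 sum of its Fourier coefficients: (1/(2π)) ∫_0^{2π} |f|^2 = Σ |c_n|^2.
Compute the left side: (1/(2π)) [∫_0^π 6^2 dx + ∫_π^{2π} 12^2 dx] = (1/(2π)) · (36π + 144π) = (36 + 144)/2 = 90.
So Σ_{n ∈ Z} |c_n|^2 = 90.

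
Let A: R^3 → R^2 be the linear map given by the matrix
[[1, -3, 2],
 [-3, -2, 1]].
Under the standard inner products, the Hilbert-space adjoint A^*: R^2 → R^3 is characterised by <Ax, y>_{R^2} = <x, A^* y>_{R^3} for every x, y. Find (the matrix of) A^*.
A^* = A^T =
[[1, -3],
 [-3, -2],
 [2, 1]]

For real matrices with standard dot products, the defining identity <Ax, y> = <x, A^* y> gives (Ax)^T y = x^T (A^*) y, i.e. x^T A^T y = x^T (A^*) y. Since this holds for all x, y, we must have A^* = A^T. Therefore
A^* =
[[1, -3],
 [-3, -2],
 [2, 1]].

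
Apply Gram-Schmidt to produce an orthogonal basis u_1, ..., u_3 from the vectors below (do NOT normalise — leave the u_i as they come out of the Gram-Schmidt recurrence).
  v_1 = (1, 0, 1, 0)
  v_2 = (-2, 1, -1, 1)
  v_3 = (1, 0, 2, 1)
Orthogonal basis:
  u_1 = (1, 0, 1, 0)
  u_2 = (-1/2, 1, 1/2, 1)
  u_3 = (-1/5, -3/5, 1/5, 2/5)

Apply the Gram-Schmidt recurrence
  u_1 = v_1
  u_i = v_i − Σ_{j<i} ((v_i · u_j) / (u_j · u_j)) · u_j.

Step by step this gives:
  u_1 = (1, 0, 1, 0)
  u_2 = (-1/2, 1, 1/2, 1)
  u_3 = (-1/5, -3/5, 1/5, 2/5)

Orthogonality check:
  u_2 · u_1 = 0 (should be 0)
  u_3 · u_1 = 0 (should be 0)
  u_3 · u_2 = 0 (should be 0)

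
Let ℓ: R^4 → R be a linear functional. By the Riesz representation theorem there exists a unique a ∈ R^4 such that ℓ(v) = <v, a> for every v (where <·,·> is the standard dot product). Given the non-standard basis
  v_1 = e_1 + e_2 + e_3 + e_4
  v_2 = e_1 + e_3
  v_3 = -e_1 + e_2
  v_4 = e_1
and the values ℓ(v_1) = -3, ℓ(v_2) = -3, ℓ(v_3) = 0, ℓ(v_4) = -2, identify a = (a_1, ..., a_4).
a = (-2, -2, -1, 2)

Write a = (a_1, ..., a_4) in the standard basis. For each basis vector v_i, ℓ(v_i) = <v_i, a> is a linear equation in the a_j's. Collect the n equations into a matrix system V a = ℓ, where row i of V is v_i (expressed in the standard basis). Since V is invertible (lower-triangular with 1s on the diagonal, up to permutation), solve by back-substitution:
  V =
[[1, 1, 1, 1],
 [1, 0, 1, 0],
 [-1, 1, 0, 0],
 [1, 0, 0, 0]]
  V a = (-3, -3, 0, -2)
Solving gives a = (-2, -2, -1, 2).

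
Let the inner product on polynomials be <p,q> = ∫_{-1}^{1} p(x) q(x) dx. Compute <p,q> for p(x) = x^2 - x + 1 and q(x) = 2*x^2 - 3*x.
<p,q> = 62/15

Expand the product: p(x)·q(x) = 2*x^4 - 5*x^3 + 5*x^2 - 3*x.
∫_{-1}^{1} of each monomial x^k gives [2/(k+1) if k even, 0 if k odd]. Integrating term-by-term (or equivalently evaluating the antiderivative F(x) = 2*x^5/5 - 5*x^4/4 + 5*x^3/3 - 3*x^2/2 at the endpoints):
  F(1) − F(−1) = -41/60 − (-289/60) = 62/15.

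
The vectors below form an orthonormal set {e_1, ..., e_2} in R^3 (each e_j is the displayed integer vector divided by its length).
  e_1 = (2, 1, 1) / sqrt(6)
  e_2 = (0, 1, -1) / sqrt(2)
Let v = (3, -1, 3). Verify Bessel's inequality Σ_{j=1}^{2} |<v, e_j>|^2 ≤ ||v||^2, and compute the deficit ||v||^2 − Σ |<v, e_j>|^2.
Σ |<v, e_j>|^2 = 56/3; ||v||^2 = 19; deficit = 1/3

Write each e_j = u_j / sqrt(<u_j, u_j>) where u_j is the displayed integer vector. Then <v, e_j> = <v, u_j> / sqrt(<u_j, u_j>), so |<v, e_j>|^2 = <v, u_j>^2 / <u_j, u_j>.
Coefficients: <v, e_1> = 8/sqrt(6), <v, e_2> = -4/sqrt(2).
Square and sum: Σ |<v, e_j>|^2 = 56/3.
Compute ||v||^2 = v·v = 19.
Deficit = 19 − 56/3 = 1/3 ≥ 0, confirming Bessel's inequality. (The deficit equals ||v − Σ <v,e_j> e_j||^2, the squared distance from v to span{e_j}.)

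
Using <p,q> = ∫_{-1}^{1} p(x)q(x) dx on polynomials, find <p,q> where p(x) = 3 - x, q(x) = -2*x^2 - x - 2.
<p,q> = -46/3

Expand the product: p(x)·q(x) = 2*x^3 - 5*x^2 - x - 6.
∫_{-1}^{1} of each monomial x^k gives [2/(k+1) if k even, 0 if k odd]. Integrating term-by-term (or equivalently evaluating the antiderivative F(x) = x^4/2 - 5*x^3/3 - x^2/2 - 6*x at the endpoints):
  F(1) − F(−1) = -23/3 − (23/3) = -46/3.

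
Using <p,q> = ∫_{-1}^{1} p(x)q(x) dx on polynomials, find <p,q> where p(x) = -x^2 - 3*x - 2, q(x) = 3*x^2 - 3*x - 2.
<p,q> = 152/15

Expand the product: p(x)·q(x) = -3*x^4 - 6*x^3 + 5*x^2 + 12*x + 4.
∫_{-1}^{1} of each monomial x^k gives [2/(k+1) if k even, 0 if k odd]. Integrating term-by-term (or equivalently evaluating the antiderivative F(x) = -3*x^5/5 - 3*x^4/2 + 5*x^3/3 + 6*x^2 + 4*x at the endpoints):
  F(1) − F(−1) = 287/30 − (-17/30) = 152/15.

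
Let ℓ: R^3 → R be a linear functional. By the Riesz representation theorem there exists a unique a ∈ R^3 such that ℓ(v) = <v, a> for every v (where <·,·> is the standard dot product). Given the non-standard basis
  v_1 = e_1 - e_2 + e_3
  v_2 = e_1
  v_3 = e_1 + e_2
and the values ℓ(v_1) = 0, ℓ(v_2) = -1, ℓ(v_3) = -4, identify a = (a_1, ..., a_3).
a = (-1, -3, -2)

Write a = (a_1, ..., a_3) in the standard basis. For each basis vector v_i, ℓ(v_i) = <v_i, a> is a linear equation in the a_j's. Collect the n equations into a matrix system V a = ℓ, where row i of V is v_i (expressed in the standard basis). Since V is invertible (lower-triangular with 1s on the diagonal, up to permutation), solve by back-substitution:
  V =
[[1, -1, 1],
 [1, 0, 0],
 [1, 1, 0]]
  V a = (0, -1, -4)
Solving gives a = (-1, -3, -2).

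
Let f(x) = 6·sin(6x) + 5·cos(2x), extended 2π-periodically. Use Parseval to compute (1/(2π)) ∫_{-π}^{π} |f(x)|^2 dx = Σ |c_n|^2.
Σ |c_n|^2 = 61/2

Expand |f|^2 and use orthogonality of {sin(nx), cos(mx)} on [-π, π]:
  ∫_{-π}^{π} sin(nx)^2 dx = π, ∫ cos(mx)^2 dx = π, and cross terms integrate to 0.
So ∫_{-π}^{π} f(x)^2 dx = 6^2 · π + 5^2 · π = (36 + 25)π.
Divide by 2π: (36 + 25)/2 = 61/2.
By Parseval, this equals Σ |c_n|^2.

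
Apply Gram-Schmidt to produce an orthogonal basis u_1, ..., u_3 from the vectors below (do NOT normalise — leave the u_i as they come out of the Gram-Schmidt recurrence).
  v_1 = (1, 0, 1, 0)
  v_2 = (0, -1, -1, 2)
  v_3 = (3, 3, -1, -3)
Orthogonal basis:
  u_1 = (1, 0, 1, 0)
  u_2 = (1/2, -1, -1/2, 2)
  u_3 = (29/11, 19/11, -29/11, -5/11)

Apply the Gram-Schmidt recurrence
  u_1 = v_1
  u_i = v_i − Σ_{j<i} ((v_i · u_j) / (u_j · u_j)) · u_j.

Step by step this gives:
  u_1 = (1, 0, 1, 0)
  u_2 = (1/2, -1, -1/2, 2)
  u_3 = (29/11, 19/11, -29/11, -5/11)

Orthogonality check:
  u_2 · u_1 = 0 (should be 0)
  u_3 · u_1 = 0 (should be 0)
  u_3 · u_2 = 0 (should be 0)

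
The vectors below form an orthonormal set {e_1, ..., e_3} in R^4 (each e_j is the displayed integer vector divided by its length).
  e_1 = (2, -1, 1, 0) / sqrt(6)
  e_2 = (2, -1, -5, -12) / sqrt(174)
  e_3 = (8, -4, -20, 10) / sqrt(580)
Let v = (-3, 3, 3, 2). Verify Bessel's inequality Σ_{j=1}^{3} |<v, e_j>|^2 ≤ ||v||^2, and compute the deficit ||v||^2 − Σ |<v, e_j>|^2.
Σ |<v, e_j>|^2 = 146/5; ||v||^2 = 31; deficit = 9/5

Write each e_j = u_j / sqrt(<u_j, u_j>) where u_j is the displayed integer vector. Then <v, e_j> = <v, u_j> / sqrt(<u_j, u_j>), so |<v, e_j>|^2 = <v, u_j>^2 / <u_j, u_j>.
Coefficients: <v, e_1> = -6/sqrt(6), <v, e_2> = -48/sqrt(174), <v, e_3> = -76/sqrt(580).
Square and sum: Σ |<v, e_j>|^2 = 146/5.
Compute ||v||^2 = v·v = 31.
Deficit = 31 − 146/5 = 9/5 ≥ 0, confirming Bessel's inequality. (The deficit equals ||v − Σ <v,e_j> e_j||^2, the squared distance from v to span{e_j}.)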